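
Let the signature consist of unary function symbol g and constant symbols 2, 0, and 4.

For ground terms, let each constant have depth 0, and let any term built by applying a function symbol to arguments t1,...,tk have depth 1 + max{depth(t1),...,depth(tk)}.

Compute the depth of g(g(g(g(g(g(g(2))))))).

depth(g(2)) = 1 + depth(2) = 1 + 0 = 1
depth(g(g(2))) = 1 + depth(g(2)) = 1 + 1 = 2
depth(g(g(g(2)))) = 1 + depth(g(g(2))) = 1 + 2 = 3
depth(g(g(g(g(2))))) = 1 + depth(g(g(g(2)))) = 1 + 3 = 4
depth(g(g(g(g(g(2)))))) = 1 + depth(g(g(g(g(2))))) = 1 + 4 = 5
depth(g(g(g(g(g(g(2))))))) = 1 + depth(g(g(g(g(g(2)))))) = 1 + 5 = 6
depth(g(g(g(g(g(g(g(2)))))))) = 1 + depth(g(g(g(g(g(g(2))))))) = 1 + 6 = 7

7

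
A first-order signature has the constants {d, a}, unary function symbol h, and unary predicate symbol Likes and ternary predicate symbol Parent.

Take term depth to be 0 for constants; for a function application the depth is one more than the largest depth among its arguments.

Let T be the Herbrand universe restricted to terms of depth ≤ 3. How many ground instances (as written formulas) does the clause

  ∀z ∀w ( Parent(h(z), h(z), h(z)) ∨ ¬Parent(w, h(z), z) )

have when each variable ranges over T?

64

Ground terms of depth ≤ 3:
  Let N_k count ground terms of depth at most k. Each non-constant term of depth ≤ k is some function symbol applied to depth-≤(k−1) arguments, giving N_k = 2 + N_{k-1}.
  N_0 = 2
  N_1 = 2 + 2 = 4
  N_2 = 2 + 4 = 6
  N_3 = 2 + 6 = 8
So there are 8 ground terms available for substitution.
There are 2 variables to instantiate (z, w), each occurring in at least one literal, so different choices give different ground instances.
Number of ground instances = 8^2 = 64.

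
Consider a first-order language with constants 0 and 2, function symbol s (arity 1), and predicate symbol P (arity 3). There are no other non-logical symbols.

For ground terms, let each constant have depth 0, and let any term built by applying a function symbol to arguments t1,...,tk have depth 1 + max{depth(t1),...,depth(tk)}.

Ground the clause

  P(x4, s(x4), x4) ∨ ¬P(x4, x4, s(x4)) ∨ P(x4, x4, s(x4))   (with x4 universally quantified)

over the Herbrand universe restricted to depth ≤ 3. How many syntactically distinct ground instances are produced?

8

Ground terms of depth ≤ 3:
  If N_k denotes the number of depth-≤k ground terms, the 2 constants give N_0 = 2, and each function symbol of arity r contributes N_{k-1}^r new terms at level k: N_k = 2 + N_{k-1}.
  N_0 = 2
  N_1 = 2 + 2 = 4
  N_2 = 2 + 4 = 6
  N_3 = 2 + 6 = 8
  Explicitly: 0, 2, s(0), s(2), s(s(0)), s(s(2)), s(s(s(0))), s(s(s(2))).
So there are 8 ground terms available for substitution.
The variable x4 ranges independently over the available ground terms, and distinct assignments produce distinct instances.
Number of ground instances = 8.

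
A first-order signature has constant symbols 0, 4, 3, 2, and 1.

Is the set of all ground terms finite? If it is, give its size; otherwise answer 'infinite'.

5

There are no function symbols, so every ground term is one of the 5 constants.
The Herbrand universe is {0, 4, 3, 2, 1}, which is finite with 5 elements.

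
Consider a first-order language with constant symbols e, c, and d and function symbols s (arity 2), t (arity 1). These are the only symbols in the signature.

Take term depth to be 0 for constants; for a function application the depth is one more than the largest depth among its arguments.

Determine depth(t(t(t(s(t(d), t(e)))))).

5

depth(t(d)) = 1 + depth(d) = 1 + 0 = 1
depth(t(e)) = 1 + depth(e) = 1 + 0 = 1
depth(s(t(d), t(e))) = 1 + max(1, 1) = 2
depth(t(s(t(d), t(e)))) = 1 + depth(s(t(d), t(e))) = 1 + 2 = 3
depth(t(t(s(t(d), t(e))))) = 1 + depth(t(s(t(d), t(e)))) = 1 + 3 = 4
depth(t(t(t(s(t(d), t(e)))))) = 1 + depth(t(t(s(t(d), t(e))))) = 1 + 4 = 5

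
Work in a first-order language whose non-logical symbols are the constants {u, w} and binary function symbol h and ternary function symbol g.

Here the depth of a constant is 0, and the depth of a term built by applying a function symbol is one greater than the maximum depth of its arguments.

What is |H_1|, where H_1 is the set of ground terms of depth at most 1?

Let N_k = |{terms of depth ≤ k}|. Then N_0 = 2 and N_k = 2 + N_{k-1}^2 + N_{k-1}^3 for k ≥ 1 (one summand per function symbol, arity giving the exponent).
N_0 = 2
N_1 = 2 + 2^2 + 2^3 = 14

14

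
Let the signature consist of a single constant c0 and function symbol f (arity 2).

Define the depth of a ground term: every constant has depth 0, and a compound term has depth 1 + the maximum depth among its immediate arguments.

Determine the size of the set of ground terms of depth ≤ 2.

Write N_k for the number of ground terms of depth ≤ k. A term of depth ≤ k is either a constant or a function symbol applied to arguments of depth ≤ k−1, so N_k = 1 + N_{k-1}^2.
N_0 = 1
N_1 = 1 + 1^2 = 2
N_2 = 1 + 2^2 = 5

5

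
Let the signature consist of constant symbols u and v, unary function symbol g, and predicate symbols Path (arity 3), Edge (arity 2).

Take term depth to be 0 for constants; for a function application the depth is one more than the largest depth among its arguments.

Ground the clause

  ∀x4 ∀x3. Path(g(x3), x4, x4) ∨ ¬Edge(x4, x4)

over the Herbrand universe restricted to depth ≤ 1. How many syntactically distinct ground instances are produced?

Ground terms of depth ≤ 1:
  Write N_k for the number of ground terms of depth ≤ k. A term of depth ≤ k is either a constant or a function symbol applied to arguments of depth ≤ k−1, so N_k = 2 + N_{k-1}.
  N_0 = 2
  N_1 = 2 + 2 = 4
So there are 4 ground terms available for substitution.
There are 2 variables to instantiate (x4, x3), each occurring in at least one literal, so different choices give different ground instances.
Number of ground instances = 4^2 = 16.

16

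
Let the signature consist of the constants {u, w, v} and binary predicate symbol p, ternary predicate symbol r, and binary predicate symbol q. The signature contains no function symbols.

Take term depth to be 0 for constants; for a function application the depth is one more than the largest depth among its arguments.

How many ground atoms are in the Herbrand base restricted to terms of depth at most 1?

First count ground terms of depth ≤ 1.
With no function symbols every ground term is a constant, so there are exactly 3 ground terms at every depth bound.
N_0 = 3
N_1 = 3
Explicitly: u, w, v.
So |H| = 3.
A ground atom is a predicate applied to a tuple of terms from H, so the count is the sum over predicates of |H|^arity:
  p: 3^2 = 9;  r: 3^3 = 27;  q: 3^2 = 9
Total ground atoms: 9 + 27 + 9 = 45.

45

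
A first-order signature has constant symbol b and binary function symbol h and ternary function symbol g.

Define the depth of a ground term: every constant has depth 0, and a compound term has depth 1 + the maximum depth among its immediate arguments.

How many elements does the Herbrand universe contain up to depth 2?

Write N_k for the number of ground terms of depth ≤ k. A term of depth ≤ k is either a constant or a function symbol applied to arguments of depth ≤ k−1, so N_k = 1 + N_{k-1}^2 + N_{k-1}^3.
N_0 = 1
N_1 = 1 + 1^2 + 1^3 = 3
N_2 = 1 + 3^2 + 3^3 = 37

37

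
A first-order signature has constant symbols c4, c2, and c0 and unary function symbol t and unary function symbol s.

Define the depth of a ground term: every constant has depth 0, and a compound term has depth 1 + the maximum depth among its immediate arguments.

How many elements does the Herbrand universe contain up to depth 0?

Let N_k count ground terms of depth at most k. Each non-constant term of depth ≤ k is some function symbol applied to depth-≤(k−1) arguments, giving N_k = 3 + N_{k-1} + N_{k-1}.
N_0 = 3

3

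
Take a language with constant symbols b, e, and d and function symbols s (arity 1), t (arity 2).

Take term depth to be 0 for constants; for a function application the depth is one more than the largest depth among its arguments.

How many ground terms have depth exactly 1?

12

Let N_k count ground terms of depth at most k. Each non-constant term of depth ≤ k is some function symbol applied to depth-≤(k−1) arguments, giving N_k = 3 + N_{k-1} + N_{k-1}^2.
N_0 = 3
N_1 = 3 + 3 + 3^2 = 15
Terms of depth exactly 1: N_1 − N_0 = 15 − 3 = 12.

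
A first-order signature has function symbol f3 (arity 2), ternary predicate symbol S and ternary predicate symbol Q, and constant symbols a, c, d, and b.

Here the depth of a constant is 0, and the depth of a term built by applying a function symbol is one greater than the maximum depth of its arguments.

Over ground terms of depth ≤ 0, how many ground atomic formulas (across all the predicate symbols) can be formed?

First count ground terms of depth ≤ 0.
Write N_k for the number of ground terms of depth ≤ k. A term of depth ≤ k is either a constant or a function symbol applied to arguments of depth ≤ k−1, so N_k = 4 + N_{k-1}^2.
N_0 = 4
So |H| = 4.
A ground atom is a predicate applied to a tuple of terms from H, so the count is the sum over predicates of |H|^arity:
  S: 4^3 = 64;  Q: 4^3 = 64
Total ground atoms: 64 + 64 = 128.

128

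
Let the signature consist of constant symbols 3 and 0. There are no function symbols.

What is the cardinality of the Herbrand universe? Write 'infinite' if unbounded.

2

There are no function symbols, so every ground term is one of the 2 constants.
The Herbrand universe is {3, 0}, which is finite with 2 elements.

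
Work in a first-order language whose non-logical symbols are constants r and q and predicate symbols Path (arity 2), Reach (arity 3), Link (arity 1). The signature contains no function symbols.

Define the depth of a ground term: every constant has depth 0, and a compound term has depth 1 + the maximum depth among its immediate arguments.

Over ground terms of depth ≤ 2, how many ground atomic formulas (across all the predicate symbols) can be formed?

14

First count ground terms of depth ≤ 2.
With no function symbols every ground term is a constant, so there are exactly 2 ground terms at every depth bound.
N_0 = 2
N_1 = 2
N_2 = 2
So |H| = 2.
A ground atom is a predicate applied to a tuple of terms from H, so the count is the sum over predicates of |H|^arity:
  Path: 2^2 = 4;  Reach: 2^3 = 8;  Link: 2
Total ground atoms: 4 + 8 + 2 = 14.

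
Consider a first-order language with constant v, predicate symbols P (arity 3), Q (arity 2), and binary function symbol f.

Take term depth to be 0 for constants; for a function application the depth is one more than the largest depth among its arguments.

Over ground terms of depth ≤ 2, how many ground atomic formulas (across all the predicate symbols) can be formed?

150

First count ground terms of depth ≤ 2.
Write N_k for the number of ground terms of depth ≤ k. A term of depth ≤ k is either a constant or a function symbol applied to arguments of depth ≤ k−1, so N_k = 1 + N_{k-1}^2.
N_0 = 1
N_1 = 1 + 1^2 = 2
N_2 = 1 + 2^2 = 5
So |H| = 5.
A ground atom is a predicate applied to a tuple of terms from H, so the count is the sum over predicates of |H|^arity:
  P: 5^3 = 125;  Q: 5^2 = 25
Total ground atoms: 125 + 25 = 150.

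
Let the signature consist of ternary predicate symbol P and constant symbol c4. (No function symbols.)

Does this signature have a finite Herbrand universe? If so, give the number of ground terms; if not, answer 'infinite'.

There are no function symbols, so the only ground term is the single constant.
The Herbrand universe is {c4}, finite with 1 element.

1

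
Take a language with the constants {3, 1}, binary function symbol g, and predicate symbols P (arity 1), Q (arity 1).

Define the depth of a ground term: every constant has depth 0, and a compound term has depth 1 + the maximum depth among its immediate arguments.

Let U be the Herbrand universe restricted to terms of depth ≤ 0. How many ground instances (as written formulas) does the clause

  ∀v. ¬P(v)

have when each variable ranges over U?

Ground terms of depth ≤ 0:
  Let N_k count ground terms of depth at most k. Each non-constant term of depth ≤ k is some function symbol applied to depth-≤(k−1) arguments, giving N_k = 2 + N_{k-1}^2.
  N_0 = 2
So there are 2 ground terms available for substitution.
The variable v ranges independently over the available ground terms, and distinct assignments produce distinct instances.
Number of ground instances = 2.

2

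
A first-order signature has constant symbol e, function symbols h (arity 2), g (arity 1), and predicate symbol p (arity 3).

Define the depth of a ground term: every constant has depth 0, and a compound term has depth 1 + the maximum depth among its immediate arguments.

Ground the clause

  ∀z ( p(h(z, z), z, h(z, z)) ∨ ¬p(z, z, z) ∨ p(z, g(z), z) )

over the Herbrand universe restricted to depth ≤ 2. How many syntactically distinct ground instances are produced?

13

Ground terms of depth ≤ 2:
  If N_k denotes the number of depth-≤k ground terms, the 1 constant gives N_0 = 1, and each function symbol of arity r contributes N_{k-1}^r new terms at level k: N_k = 1 + N_{k-1}^2 + N_{k-1}.
  N_0 = 1
  N_1 = 1 + 1^2 + 1 = 3
  N_2 = 1 + 3^2 + 3 = 13
So there are 13 ground terms available for substitution.
The body mentions the single quantified variable z; since ground terms form a free algebra, no two substitutions collapse to the same formula.
Number of ground instances = 13.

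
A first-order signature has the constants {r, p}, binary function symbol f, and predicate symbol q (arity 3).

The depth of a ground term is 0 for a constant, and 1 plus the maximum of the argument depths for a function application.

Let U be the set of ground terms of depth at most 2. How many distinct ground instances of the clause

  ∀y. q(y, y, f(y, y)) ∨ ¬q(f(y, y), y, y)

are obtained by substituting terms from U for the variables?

38

Ground terms of depth ≤ 2:
  If N_k denotes the number of depth-≤k ground terms, the 2 constants give N_0 = 2, and each function symbol of arity r contributes N_{k-1}^r new terms at level k: N_k = 2 + N_{k-1}^2.
  N_0 = 2
  N_1 = 2 + 2^2 = 6
  N_2 = 2 + 6^2 = 38
So there are 38 ground terms available for substitution.
There is 1 variable to instantiate (y),  occurring in at least one literal, so different choices give different ground instances.
Number of ground instances = 38.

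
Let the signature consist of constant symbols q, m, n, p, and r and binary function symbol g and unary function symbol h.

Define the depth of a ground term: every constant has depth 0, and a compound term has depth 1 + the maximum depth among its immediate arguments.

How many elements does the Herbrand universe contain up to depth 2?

1265

Let N_k count ground terms of depth at most k. Each non-constant term of depth ≤ k is some function symbol applied to depth-≤(k−1) arguments, giving N_k = 5 + N_{k-1}^2 + N_{k-1}.
N_0 = 5
N_1 = 5 + 5^2 + 5 = 35
N_2 = 5 + 35^2 + 35 = 1265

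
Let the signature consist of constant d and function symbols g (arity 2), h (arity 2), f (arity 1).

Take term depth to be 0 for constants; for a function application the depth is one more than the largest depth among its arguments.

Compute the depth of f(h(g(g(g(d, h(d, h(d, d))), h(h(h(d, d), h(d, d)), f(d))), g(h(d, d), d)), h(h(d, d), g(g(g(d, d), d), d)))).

depth(h(d, d)) = 1 + max(0, 0) = 1
depth(h(d, h(d, d))) = 1 + max(0, 1) = 2
depth(g(d, h(d, h(d, d)))) = 1 + max(0, 2) = 3
depth(h(h(d, d), h(d, d))) = 1 + max(1, 1) = 2
depth(f(d)) = 1 + depth(d) = 1 + 0 = 1
depth(h(h(h(d, d), h(d, d)), f(d))) = 1 + max(2, 1) = 3
depth(g(g(d, h(d, h(d, d))), h(h(h(d, d), h(d, d)), f(d)))) = 1 + max(3, 3) = 4
depth(g(h(d, d), d)) = 1 + max(1, 0) = 2
depth(g(g(g(d, h(d, h(d, d))), h(h(h(d, d), h(d, d)), f(d))), g(h(d, d), d))) = 1 + max(4, 2) = 5
depth(g(d, d)) = 1 + max(0, 0) = 1
depth(g(g(d, d), d)) = 1 + max(1, 0) = 2
depth(g(g(g(d, d), d), d)) = 1 + max(2, 0) = 3
depth(h(h(d, d), g(g(g(d, d), d), d))) = 1 + max(1, 3) = 4
depth(h(g(g(g(d, h(d, h(d, d))), h(h(h(d, d), h(d, d)), f(d))), g(h(d, d), d)), h(h(d, d), g(g(g(d, d), d), d)))) = 1 + max(5, 4) = 6
depth(f(h(g(g(g(d, h(d, h(d, d))), h(h(h(d, d), h(d, d)), f(d))), g(h(d, d), d)), h(h(d, d), g(g(g(d, d), d), d))))) = 1 + depth(h(g(g(g(d, h(d, h(d, d))), h(h(h(d, d), h(d, d)), f(d))), g(h(d, d), d)), h(h(d, d), g(g(g(d, d), d), d)))) = 1 + 6 = 7

7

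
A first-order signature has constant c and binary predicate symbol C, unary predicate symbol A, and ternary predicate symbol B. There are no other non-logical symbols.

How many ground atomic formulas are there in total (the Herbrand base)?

With no function symbols, the Herbrand universe is just the 1 constant.
Ground atoms per predicate: C: 1^2 = 1, A: 1, B: 1^3 = 1.
Herbrand base size = 1 + 1 + 1 = 3.

3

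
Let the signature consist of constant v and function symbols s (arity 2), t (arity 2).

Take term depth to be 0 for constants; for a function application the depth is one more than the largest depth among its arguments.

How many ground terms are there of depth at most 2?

Let N_k = |{terms of depth ≤ k}|. Then N_0 = 1 and N_k = 1 + N_{k-1}^2 + N_{k-1}^2 for k ≥ 1 (one summand per function symbol, arity giving the exponent).
N_0 = 1
N_1 = 1 + 1^2 + 1^2 = 3
N_2 = 1 + 3^2 + 3^2 = 19

19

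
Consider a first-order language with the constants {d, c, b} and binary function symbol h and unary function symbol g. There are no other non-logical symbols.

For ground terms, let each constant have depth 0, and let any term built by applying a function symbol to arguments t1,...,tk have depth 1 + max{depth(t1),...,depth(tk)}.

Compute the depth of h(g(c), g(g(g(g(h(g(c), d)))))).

depth(g(c)) = 1 + depth(c) = 1 + 0 = 1
depth(h(g(c), d)) = 1 + max(1, 0) = 2
depth(g(h(g(c), d))) = 1 + depth(h(g(c), d)) = 1 + 2 = 3
depth(g(g(h(g(c), d)))) = 1 + depth(g(h(g(c), d))) = 1 + 3 = 4
depth(g(g(g(h(g(c), d))))) = 1 + depth(g(g(h(g(c), d)))) = 1 + 4 = 5
depth(g(g(g(g(h(g(c), d)))))) = 1 + depth(g(g(g(h(g(c), d))))) = 1 + 5 = 6
depth(h(g(c), g(g(g(g(h(g(c), d))))))) = 1 + max(1, 6) = 7

7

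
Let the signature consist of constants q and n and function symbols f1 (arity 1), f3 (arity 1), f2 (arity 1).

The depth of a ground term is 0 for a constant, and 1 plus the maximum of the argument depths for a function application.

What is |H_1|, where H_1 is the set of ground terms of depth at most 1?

Let N_k count ground terms of depth at most k. Each non-constant term of depth ≤ k is some function symbol applied to depth-≤(k−1) arguments, giving N_k = 2 + N_{k-1} + N_{k-1} + N_{k-1}.
N_0 = 2
N_1 = 2 + 2 + 2 + 2 = 8
Explicitly: q, n, f1(q), f1(n), f3(q), f3(n), f2(q), f2(n).

8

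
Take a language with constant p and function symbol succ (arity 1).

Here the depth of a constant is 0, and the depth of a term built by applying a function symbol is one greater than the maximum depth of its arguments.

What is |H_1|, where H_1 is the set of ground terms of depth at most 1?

Let N_k count ground terms of depth at most k. Each non-constant term of depth ≤ k is some function symbol applied to depth-≤(k−1) arguments, giving N_k = 1 + N_{k-1}.
N_0 = 1
N_1 = 1 + 1 = 2
Explicitly: p, succ(p).

2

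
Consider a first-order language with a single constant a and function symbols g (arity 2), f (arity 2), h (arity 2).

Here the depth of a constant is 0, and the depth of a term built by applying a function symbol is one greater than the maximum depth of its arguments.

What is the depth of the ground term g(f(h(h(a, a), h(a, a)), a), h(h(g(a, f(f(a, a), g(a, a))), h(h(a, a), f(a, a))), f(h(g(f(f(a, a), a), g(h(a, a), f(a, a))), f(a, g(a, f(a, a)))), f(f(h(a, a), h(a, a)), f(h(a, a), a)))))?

depth(h(a, a)) = 1 + max(0, 0) = 1
depth(h(h(a, a), h(a, a))) = 1 + max(1, 1) = 2
depth(f(h(h(a, a), h(a, a)), a)) = 1 + max(2, 0) = 3
depth(f(a, a)) = 1 + max(0, 0) = 1
depth(g(a, a)) = 1 + max(0, 0) = 1
depth(f(f(a, a), g(a, a))) = 1 + max(1, 1) = 2
depth(g(a, f(f(a, a), g(a, a)))) = 1 + max(0, 2) = 3
depth(h(h(a, a), f(a, a))) = 1 + max(1, 1) = 2
depth(h(g(a, f(f(a, a), g(a, a))), h(h(a, a), f(a, a)))) = 1 + max(3, 2) = 4
depth(f(f(a, a), a)) = 1 + max(1, 0) = 2
depth(g(h(a, a), f(a, a))) = 1 + max(1, 1) = 2
depth(g(f(f(a, a), a), g(h(a, a), f(a, a)))) = 1 + max(2, 2) = 3
depth(g(a, f(a, a))) = 1 + max(0, 1) = 2
depth(f(a, g(a, f(a, a)))) = 1 + max(0, 2) = 3
depth(h(g(f(f(a, a), a), g(h(a, a), f(a, a))), f(a, g(a, f(a, a))))) = 1 + max(3, 3) = 4
depth(f(h(a, a), h(a, a))) = 1 + max(1, 1) = 2
depth(f(h(a, a), a)) = 1 + max(1, 0) = 2
depth(f(f(h(a, a), h(a, a)), f(h(a, a), a))) = 1 + max(2, 2) = 3
depth(f(h(g(f(f(a, a), a), g(h(a, a), f(a, a))), f(a, g(a, f(a, a)))), f(f(h(a, a), h(a, a)), f(h(a, a), a)))) = 1 + max(4, 3) = 5
depth(h(h(g(a, f(f(a, a), g(a, a))), h(h(a, a), f(a, a))), f(h(g(f(f(a, a), a), g(h(a, a), f(a, a))), f(a, g(a, f(a, a)))), f(f(h(a, a), h(a, a)), f(h(a, a), a))))) = 1 + max(4, 5) = 6
depth(g(f(h(h(a, a), h(a, a)), a), h(h(g(a, f(f(a, a), g(a, a))), h(h(a, a), f(a, a))), f(h(g(f(f(a, a), a), g(h(a, a), f(a, a))), f(a, g(a, f(a, a)))), f(f(h(a, a), h(a, a)), f(h(a, a), a)))))) = 1 + max(3, 6) = 7

7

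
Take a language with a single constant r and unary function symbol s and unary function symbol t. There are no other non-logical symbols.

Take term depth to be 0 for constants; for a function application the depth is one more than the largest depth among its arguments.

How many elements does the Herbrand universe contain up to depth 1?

If N_k denotes the number of depth-≤k ground terms, the 1 constant gives N_0 = 1, and each function symbol of arity r contributes N_{k-1}^r new terms at level k: N_k = 1 + N_{k-1} + N_{k-1}.
N_0 = 1
N_1 = 1 + 1 + 1 = 3

3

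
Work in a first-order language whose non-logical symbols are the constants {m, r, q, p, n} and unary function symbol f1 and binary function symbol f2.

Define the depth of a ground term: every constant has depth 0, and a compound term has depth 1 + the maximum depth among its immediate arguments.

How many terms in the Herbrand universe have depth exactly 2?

Let N_k = |{terms of depth ≤ k}|. Then N_0 = 5 and N_k = 5 + N_{k-1} + N_{k-1}^2 for k ≥ 1 (one summand per function symbol, arity giving the exponent).
N_0 = 5
N_1 = 5 + 5 + 5^2 = 35
N_2 = 5 + 35 + 35^2 = 1265
Terms of depth exactly 2: N_2 − N_1 = 1265 − 35 = 1230.

1230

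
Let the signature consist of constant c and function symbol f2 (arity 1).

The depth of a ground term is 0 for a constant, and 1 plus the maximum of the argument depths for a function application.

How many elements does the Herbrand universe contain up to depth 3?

4

Let N_k count ground terms of depth at most k. Each non-constant term of depth ≤ k is some function symbol applied to depth-≤(k−1) arguments, giving N_k = 1 + N_{k-1}.
N_0 = 1
N_1 = 1 + 1 = 2
N_2 = 1 + 2 = 3
N_3 = 1 + 3 = 4
Explicitly: c, f2(c), f2(f2(c)), f2(f2(f2(c))).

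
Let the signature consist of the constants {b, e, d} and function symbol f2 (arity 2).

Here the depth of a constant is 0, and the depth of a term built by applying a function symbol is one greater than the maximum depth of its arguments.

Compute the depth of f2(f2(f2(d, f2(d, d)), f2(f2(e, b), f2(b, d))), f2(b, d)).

depth(f2(d, d)) = 1 + max(0, 0) = 1
depth(f2(d, f2(d, d))) = 1 + max(0, 1) = 2
depth(f2(e, b)) = 1 + max(0, 0) = 1
depth(f2(b, d)) = 1 + max(0, 0) = 1
depth(f2(f2(e, b), f2(b, d))) = 1 + max(1, 1) = 2
depth(f2(f2(d, f2(d, d)), f2(f2(e, b), f2(b, d)))) = 1 + max(2, 2) = 3
depth(f2(f2(f2(d, f2(d, d)), f2(f2(e, b), f2(b, d))), f2(b, d))) = 1 + max(3, 1) = 4

4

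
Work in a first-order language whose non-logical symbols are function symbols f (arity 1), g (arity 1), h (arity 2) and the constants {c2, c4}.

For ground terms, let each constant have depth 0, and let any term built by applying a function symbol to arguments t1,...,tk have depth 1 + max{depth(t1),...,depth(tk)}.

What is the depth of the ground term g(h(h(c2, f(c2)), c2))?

4

depth(f(c2)) = 1 + depth(c2) = 1 + 0 = 1
depth(h(c2, f(c2))) = 1 + max(0, 1) = 2
depth(h(h(c2, f(c2)), c2)) = 1 + max(2, 0) = 3
depth(g(h(h(c2, f(c2)), c2))) = 1 + depth(h(h(c2, f(c2)), c2)) = 1 + 3 = 4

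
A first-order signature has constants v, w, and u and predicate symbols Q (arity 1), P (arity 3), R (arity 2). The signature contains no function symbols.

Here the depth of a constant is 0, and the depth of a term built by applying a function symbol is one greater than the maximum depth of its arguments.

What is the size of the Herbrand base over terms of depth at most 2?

39

First count ground terms of depth ≤ 2.
With no function symbols every ground term is a constant, so there are exactly 3 ground terms at every depth bound.
N_0 = 3
N_1 = 3
N_2 = 3
So |H| = 3.
Each predicate of arity r yields |H|^r ground atoms (one per choice of an r-tuple from H):
  Q: 3;  P: 3^3 = 27;  R: 3^2 = 9
Total ground atoms: 3 + 27 + 9 = 39.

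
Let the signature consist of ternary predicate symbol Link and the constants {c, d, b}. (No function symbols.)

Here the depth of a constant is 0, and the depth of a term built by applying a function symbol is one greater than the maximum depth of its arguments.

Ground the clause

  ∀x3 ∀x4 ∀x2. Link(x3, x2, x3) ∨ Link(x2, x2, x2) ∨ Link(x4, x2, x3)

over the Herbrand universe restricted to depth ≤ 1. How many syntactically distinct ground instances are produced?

27

Ground terms of depth ≤ 1:
  With no function symbols every ground term is a constant, so there are exactly 3 ground terms at every depth bound.
  N_0 = 3
  N_1 = 3
  Explicitly: c, d, b.
So there are 3 ground terms available for substitution.
The clause has 3 distinct variables (x3, x4, x2), each appearing in the body. In the free term algebra distinct substitutions yield syntactically distinct ground instances.
Number of ground instances = 3^3 = 27.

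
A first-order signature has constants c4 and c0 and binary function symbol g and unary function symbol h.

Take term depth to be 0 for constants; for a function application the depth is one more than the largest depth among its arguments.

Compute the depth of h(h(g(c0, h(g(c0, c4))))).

depth(g(c0, c4)) = 1 + max(0, 0) = 1
depth(h(g(c0, c4))) = 1 + depth(g(c0, c4)) = 1 + 1 = 2
depth(g(c0, h(g(c0, c4)))) = 1 + max(0, 2) = 3
depth(h(g(c0, h(g(c0, c4))))) = 1 + depth(g(c0, h(g(c0, c4)))) = 1 + 3 = 4
depth(h(h(g(c0, h(g(c0, c4)))))) = 1 + depth(h(g(c0, h(g(c0, c4))))) = 1 + 4 = 5

5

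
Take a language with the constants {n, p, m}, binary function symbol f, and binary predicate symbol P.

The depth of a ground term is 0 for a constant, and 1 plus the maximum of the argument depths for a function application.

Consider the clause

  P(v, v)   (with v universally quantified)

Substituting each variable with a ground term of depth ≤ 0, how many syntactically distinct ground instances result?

Ground terms of depth ≤ 0:
  Let N_k count ground terms of depth at most k. Each non-constant term of depth ≤ k is some function symbol applied to depth-≤(k−1) arguments, giving N_k = 3 + N_{k-1}^2.
  N_0 = 3
  Explicitly: n, p, m.
So there are 3 ground terms available for substitution.
There is 1 variable to instantiate (v),  occurring in at least one literal, so different choices give different ground instances.
Number of ground instances = 3.

3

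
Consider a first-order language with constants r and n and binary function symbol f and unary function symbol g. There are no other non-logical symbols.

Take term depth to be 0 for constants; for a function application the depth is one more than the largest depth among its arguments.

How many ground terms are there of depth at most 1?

8

If N_k denotes the number of depth-≤k ground terms, the 2 constants give N_0 = 2, and each function symbol of arity r contributes N_{k-1}^r new terms at level k: N_k = 2 + N_{k-1}^2 + N_{k-1}.
N_0 = 2
N_1 = 2 + 2^2 + 2 = 8
Explicitly: r, n, f(r, r), f(r, n), f(n, r), f(n, n), g(r), g(n).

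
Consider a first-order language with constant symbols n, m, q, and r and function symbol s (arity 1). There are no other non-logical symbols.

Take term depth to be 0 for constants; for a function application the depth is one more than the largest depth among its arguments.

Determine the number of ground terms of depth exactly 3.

4

Let N_k = |{terms of depth ≤ k}|. Then N_0 = 4 and N_k = 4 + N_{k-1} for k ≥ 1 (one summand per function symbol, arity giving the exponent).
N_0 = 4
N_1 = 4 + 4 = 8
N_2 = 4 + 8 = 12
N_3 = 4 + 12 = 16
Terms of depth exactly 3: N_3 − N_2 = 16 − 12 = 4.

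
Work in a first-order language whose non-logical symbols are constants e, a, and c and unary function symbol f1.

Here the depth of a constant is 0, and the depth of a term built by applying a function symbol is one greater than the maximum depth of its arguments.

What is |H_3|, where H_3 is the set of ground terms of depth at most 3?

Let N_k = |{terms of depth ≤ k}|. Then N_0 = 3 and N_k = 3 + N_{k-1} for k ≥ 1 (one summand per function symbol, arity giving the exponent).
N_0 = 3
N_1 = 3 + 3 = 6
N_2 = 3 + 6 = 9
N_3 = 3 + 9 = 12
Explicitly: e, a, c, f1(e), f1(a), f1(c), f1(f1(e)), f1(f1(a)), f1(f1(c)), f1(f1(f1(e))), f1(f1(f1(a))), f1(f1(f1(c))).

12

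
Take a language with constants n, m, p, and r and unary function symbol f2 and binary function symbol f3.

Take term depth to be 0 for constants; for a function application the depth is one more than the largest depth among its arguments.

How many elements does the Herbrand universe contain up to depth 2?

604

If N_k denotes the number of depth-≤k ground terms, the 4 constants give N_0 = 4, and each function symbol of arity r contributes N_{k-1}^r new terms at level k: N_k = 4 + N_{k-1} + N_{k-1}^2.
N_0 = 4
N_1 = 4 + 4 + 4^2 = 24
N_2 = 4 + 24 + 24^2 = 604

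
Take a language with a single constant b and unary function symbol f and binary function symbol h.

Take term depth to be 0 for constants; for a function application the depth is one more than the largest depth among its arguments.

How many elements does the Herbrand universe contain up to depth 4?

33673

Write N_k for the number of ground terms of depth ≤ k. A term of depth ≤ k is either a constant or a function symbol applied to arguments of depth ≤ k−1, so N_k = 1 + N_{k-1} + N_{k-1}^2.
N_0 = 1
N_1 = 1 + 1 + 1^2 = 3
N_2 = 1 + 3 + 3^2 = 13
N_3 = 1 + 13 + 13^2 = 183
N_4 = 1 + 183 + 183^2 = 33673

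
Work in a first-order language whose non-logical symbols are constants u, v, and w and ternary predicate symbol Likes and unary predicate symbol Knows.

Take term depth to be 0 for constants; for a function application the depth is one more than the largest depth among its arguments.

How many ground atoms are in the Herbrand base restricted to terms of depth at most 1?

First count ground terms of depth ≤ 1.
With no function symbols every ground term is a constant, so there are exactly 3 ground terms at every depth bound.
N_0 = 3
N_1 = 3
So |H| = 3.
For each predicate symbol, the number of ground atoms is |H| raised to its arity; summing:
  Likes: 3^3 = 27;  Knows: 3
Total ground atoms: 27 + 3 = 30.

30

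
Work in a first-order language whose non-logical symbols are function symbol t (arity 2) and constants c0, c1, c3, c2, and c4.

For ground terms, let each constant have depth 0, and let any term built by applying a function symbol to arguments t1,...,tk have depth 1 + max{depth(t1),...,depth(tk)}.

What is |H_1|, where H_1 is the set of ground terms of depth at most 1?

30

Count level by level. With function symbols t/2, the terms of depth ≤ k are the 5 constants together with each function applied to depth-≤(k−1) tuples, so N_k = 5 + N_{k-1}^2.
N_0 = 5
N_1 = 5 + 5^2 = 30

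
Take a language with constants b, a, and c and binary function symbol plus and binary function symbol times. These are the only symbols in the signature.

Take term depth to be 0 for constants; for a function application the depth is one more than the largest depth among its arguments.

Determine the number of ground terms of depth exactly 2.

864

Let N_k count ground terms of depth at most k. Each non-constant term of depth ≤ k is some function symbol applied to depth-≤(k−1) arguments, giving N_k = 3 + N_{k-1}^2 + N_{k-1}^2.
N_0 = 3
N_1 = 3 + 3^2 + 3^2 = 21
N_2 = 3 + 21^2 + 21^2 = 885
Terms of depth exactly 2: N_2 − N_1 = 885 − 21 = 864.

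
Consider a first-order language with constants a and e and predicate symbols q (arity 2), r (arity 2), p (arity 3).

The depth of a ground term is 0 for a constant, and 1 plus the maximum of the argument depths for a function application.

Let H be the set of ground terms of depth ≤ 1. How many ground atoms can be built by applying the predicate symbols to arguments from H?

First count ground terms of depth ≤ 1.
With no function symbols every ground term is a constant, so there are exactly 2 ground terms at every depth bound.
N_0 = 2
N_1 = 2
So |H| = 2.
Ground atoms are formed by filling each argument slot of a predicate with a term from H, so an r-ary predicate gives |H|^r atoms:
  q: 2^2 = 4;  r: 2^2 = 4;  p: 2^3 = 8
Total ground atoms: 4 + 4 + 8 = 16.

16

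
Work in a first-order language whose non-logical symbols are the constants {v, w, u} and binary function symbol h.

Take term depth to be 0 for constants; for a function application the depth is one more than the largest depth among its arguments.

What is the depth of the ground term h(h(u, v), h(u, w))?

depth(h(u, v)) = 1 + max(0, 0) = 1
depth(h(u, w)) = 1 + max(0, 0) = 1
depth(h(h(u, v), h(u, w))) = 1 + max(1, 1) = 2

2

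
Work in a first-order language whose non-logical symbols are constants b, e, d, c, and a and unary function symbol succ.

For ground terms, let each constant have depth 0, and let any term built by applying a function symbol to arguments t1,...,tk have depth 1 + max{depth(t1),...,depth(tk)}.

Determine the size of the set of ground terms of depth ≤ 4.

Write N_k for the number of ground terms of depth ≤ k. A term of depth ≤ k is either a constant or a function symbol applied to arguments of depth ≤ k−1, so N_k = 5 + N_{k-1}.
N_0 = 5
N_1 = 5 + 5 = 10
N_2 = 5 + 10 = 15
N_3 = 5 + 15 = 20
N_4 = 5 + 20 = 25

25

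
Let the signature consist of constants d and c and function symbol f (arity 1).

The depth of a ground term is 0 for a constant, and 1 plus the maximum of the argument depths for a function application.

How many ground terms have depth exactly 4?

Let N_k = |{terms of depth ≤ k}|. Then N_0 = 2 and N_k = 2 + N_{k-1} for k ≥ 1 (one summand per function symbol, arity giving the exponent).
N_0 = 2
N_1 = 2 + 2 = 4
N_2 = 2 + 4 = 6
N_3 = 2 + 6 = 8
N_4 = 2 + 8 = 10
Terms of depth exactly 4: N_4 − N_3 = 10 − 8 = 2.

2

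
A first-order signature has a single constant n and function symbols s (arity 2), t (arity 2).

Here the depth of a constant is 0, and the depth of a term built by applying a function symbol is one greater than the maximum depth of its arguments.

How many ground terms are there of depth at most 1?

3

Write N_k for the number of ground terms of depth ≤ k. A term of depth ≤ k is either a constant or a function symbol applied to arguments of depth ≤ k−1, so N_k = 1 + N_{k-1}^2 + N_{k-1}^2.
N_0 = 1
N_1 = 1 + 1^2 + 1^2 = 3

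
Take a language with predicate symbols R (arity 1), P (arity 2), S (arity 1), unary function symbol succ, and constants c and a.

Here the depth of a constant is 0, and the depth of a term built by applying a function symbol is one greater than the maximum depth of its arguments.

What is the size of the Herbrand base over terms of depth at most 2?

First count ground terms of depth ≤ 2.
If N_k denotes the number of depth-≤k ground terms, the 2 constants give N_0 = 2, and each function symbol of arity r contributes N_{k-1}^r new terms at level k: N_k = 2 + N_{k-1}.
N_0 = 2
N_1 = 2 + 2 = 4
N_2 = 2 + 4 = 6
Explicitly: c, a, succ(c), succ(a), succ(succ(c)), succ(succ(a)).
So |H| = 6.
For each predicate symbol, the number of ground atoms is |H| raised to its arity; summing:
  R: 6;  P: 6^2 = 36;  S: 6
Total ground atoms: 6 + 36 + 6 = 48.

48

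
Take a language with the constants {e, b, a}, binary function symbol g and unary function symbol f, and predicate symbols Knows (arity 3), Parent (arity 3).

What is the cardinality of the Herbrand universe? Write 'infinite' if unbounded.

The signature has at least one function symbol (g, arity 2) and at least one constant (e).
Iterating g gives infinitely many distinct ground terms: e, g(e, e), g(g(e, e), g(e, e)), ...
So the Herbrand universe is infinite.

infinite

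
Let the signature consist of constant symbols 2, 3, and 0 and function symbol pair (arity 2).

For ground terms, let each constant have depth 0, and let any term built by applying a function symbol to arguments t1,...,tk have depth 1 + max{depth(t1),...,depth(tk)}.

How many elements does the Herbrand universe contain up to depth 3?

Let N_k = |{terms of depth ≤ k}|. Then N_0 = 3 and N_k = 3 + N_{k-1}^2 for k ≥ 1 (one summand per function symbol, arity giving the exponent).
N_0 = 3
N_1 = 3 + 3^2 = 12
N_2 = 3 + 12^2 = 147
N_3 = 3 + 147^2 = 21612

21612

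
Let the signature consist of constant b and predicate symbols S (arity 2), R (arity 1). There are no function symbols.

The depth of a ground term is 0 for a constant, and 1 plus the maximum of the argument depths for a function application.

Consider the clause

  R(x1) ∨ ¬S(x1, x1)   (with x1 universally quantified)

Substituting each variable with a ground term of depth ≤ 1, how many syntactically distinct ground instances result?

Ground terms of depth ≤ 1:
  With no function symbols every ground term is a constant, so there is exactly 1 ground term at every depth bound.
  N_0 = 1
  N_1 = 1
So there is exactly 1 ground term available for substitution.
The body mentions the single quantified variable x1; since ground terms form a free algebra, no two substitutions collapse to the same formula.
Number of ground instances = 1.

1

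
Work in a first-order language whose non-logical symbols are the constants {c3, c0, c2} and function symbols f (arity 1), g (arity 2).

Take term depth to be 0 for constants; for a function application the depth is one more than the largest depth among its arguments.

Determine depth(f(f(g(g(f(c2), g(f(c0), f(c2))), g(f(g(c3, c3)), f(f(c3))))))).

6

depth(f(c2)) = 1 + depth(c2) = 1 + 0 = 1
depth(f(c0)) = 1 + depth(c0) = 1 + 0 = 1
depth(g(f(c0), f(c2))) = 1 + max(1, 1) = 2
depth(g(f(c2), g(f(c0), f(c2)))) = 1 + max(1, 2) = 3
depth(g(c3, c3)) = 1 + max(0, 0) = 1
depth(f(g(c3, c3))) = 1 + depth(g(c3, c3)) = 1 + 1 = 2
depth(f(c3)) = 1 + depth(c3) = 1 + 0 = 1
depth(f(f(c3))) = 1 + depth(f(c3)) = 1 + 1 = 2
depth(g(f(g(c3, c3)), f(f(c3)))) = 1 + max(2, 2) = 3
depth(g(g(f(c2), g(f(c0), f(c2))), g(f(g(c3, c3)), f(f(c3))))) = 1 + max(3, 3) = 4
depth(f(g(g(f(c2), g(f(c0), f(c2))), g(f(g(c3, c3)), f(f(c3)))))) = 1 + depth(g(g(f(c2), g(f(c0), f(c2))), g(f(g(c3, c3)), f(f(c3))))) = 1 + 4 = 5
depth(f(f(g(g(f(c2), g(f(c0), f(c2))), g(f(g(c3, c3)), f(f(c3))))))) = 1 + depth(f(g(g(f(c2), g(f(c0), f(c2))), g(f(g(c3, c3)), f(f(c3)))))) = 1 + 5 = 6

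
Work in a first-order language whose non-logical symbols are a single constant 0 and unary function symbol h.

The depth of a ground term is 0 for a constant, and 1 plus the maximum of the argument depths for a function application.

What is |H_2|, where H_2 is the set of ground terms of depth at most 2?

3

Let N_k = |{terms of depth ≤ k}|. Then N_0 = 1 and N_k = 1 + N_{k-1} for k ≥ 1 (one summand per function symbol, arity giving the exponent).
N_0 = 1
N_1 = 1 + 1 = 2
N_2 = 1 + 2 = 3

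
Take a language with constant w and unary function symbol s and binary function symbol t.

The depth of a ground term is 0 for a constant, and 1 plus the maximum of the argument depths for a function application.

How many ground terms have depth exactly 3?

Write N_k for the number of ground terms of depth ≤ k. A term of depth ≤ k is either a constant or a function symbol applied to arguments of depth ≤ k−1, so N_k = 1 + N_{k-1} + N_{k-1}^2.
N_0 = 1
N_1 = 1 + 1 + 1^2 = 3
N_2 = 1 + 3 + 3^2 = 13
N_3 = 1 + 13 + 13^2 = 183
Terms of depth exactly 3: N_3 − N_2 = 183 − 13 = 170.

170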